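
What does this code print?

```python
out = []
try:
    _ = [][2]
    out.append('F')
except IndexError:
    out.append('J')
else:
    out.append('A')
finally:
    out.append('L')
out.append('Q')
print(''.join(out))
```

Execution trace: 'J' (except IndexError) → 'L' (finally) → 'Q' (after the try/except). Output: JLQ

Answer: JLQ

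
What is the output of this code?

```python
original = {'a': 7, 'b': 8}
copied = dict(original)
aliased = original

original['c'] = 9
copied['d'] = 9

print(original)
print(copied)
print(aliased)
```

Key concept: dict() creates copy, assignment creates alias.
Step by step:
`original = {'a': 7, 'b': 8}` → original = {'a': 7, 'b': 8}
`copied = dict(original)` → copied = {'a': 7, 'b': 8}
`aliased = original` → aliased = {'a': 7, 'b': 8} (same object as original)
`original['c'] = 9` → original = {'a': 7, 'b': 8, 'c': 9} (same object as aliased); aliased = {'a': 7, 'b': 8, 'c': 9} (same object as original)
`copied['d'] = 9` → copied = {'a': 7, 'b': 8, 'd': 9}
`print(original)` → prints {'a': 7, 'b': 8, 'c': 9}
`print(copied)` → prints {'a': 7, 'b': 8, 'd': 9}
`print(aliased)` → prints {'a': 7, 'b': 8, 'c': 9}

Answer:
{'a': 7, 'b': 8, 'c': 9}
{'a': 7, 'b': 8, 'd': 9}
{'a': 7, 'b': 8, 'c': 9}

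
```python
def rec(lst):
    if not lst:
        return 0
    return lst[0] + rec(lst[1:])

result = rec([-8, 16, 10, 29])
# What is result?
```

(-8) + 16 + 10 + 29 + 0 = 47

Answer: 47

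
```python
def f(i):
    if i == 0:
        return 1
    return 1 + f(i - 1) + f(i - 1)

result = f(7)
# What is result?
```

f(i) = 1 + 2·f(i-1), f(0)=1. Closed form: (1+1)·2^7 - 1 = 255.

Answer: 255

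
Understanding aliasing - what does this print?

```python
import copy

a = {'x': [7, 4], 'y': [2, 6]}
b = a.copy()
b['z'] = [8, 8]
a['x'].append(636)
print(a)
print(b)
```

Key concept: shallow copy of dict with mutable values.
Step by step:
`a = {'x': [7, 4], 'y': [2, 6]}` → a = {'x': [7, 4], 'y': [2, 6]}
`b = a.copy()` → b = {'x': [7, 4], 'y': [2, 6]}
`b['z'] = [8, 8]` → b = {'x': [7, 4], 'y': [2, 6], 'z': [8, 8]}
`a['x'].append(636)` → a = {'x': [7, 4, 636], 'y': [2, 6]}; b = {'x': [7, 4, 636], 'y': [2, 6], 'z': [8, 8]}
`print(a)` → prints {'x': [7, 4, 636], 'y': [2, 6]}
`print(b)` → prints {'x': [7, 4, 636], 'y': [2, 6], 'z': [8, 8]}

Answer:
{'x': [7, 4, 636], 'y': [2, 6]}
{'x': [7, 4, 636], 'y': [2, 6], 'z': [8, 8]}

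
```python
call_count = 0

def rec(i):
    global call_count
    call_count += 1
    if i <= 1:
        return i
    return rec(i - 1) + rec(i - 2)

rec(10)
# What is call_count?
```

Calls(i) = 1 + Calls(i-1) + Calls(i-2); Calls(0)=Calls(1)=1. For i=10 this gives 177.

Answer: 177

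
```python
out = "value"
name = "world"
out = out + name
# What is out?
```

Trace:
`out = "value"` → out = 'value'
`name = "world"` → name = 'world'
`out = out + name` → out = 'valueworld'
So out = 'valueworld'

Answer: 'valueworld'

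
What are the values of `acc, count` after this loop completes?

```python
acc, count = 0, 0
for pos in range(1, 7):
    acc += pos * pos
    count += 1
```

Sum of squares and count
`acc, count` takes the values: (0, 0) → (1, 0) → (1, 1) → (5, 1) → (5, 2) → (14, 2) → (14, 3) → (30, 3) → (30, 4) → (55, 4) → (55, 5) → (91, 5) → (91, 6)

Answer: 91, 6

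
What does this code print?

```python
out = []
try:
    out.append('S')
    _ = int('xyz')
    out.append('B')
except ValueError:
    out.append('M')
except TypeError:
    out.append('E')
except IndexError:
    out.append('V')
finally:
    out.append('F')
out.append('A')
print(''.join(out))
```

Execution trace: 'S' (try body) → 'M' (except ValueError) → 'F' (finally) → 'A' (after the try/except). Output: SMFA

Answer: SMFA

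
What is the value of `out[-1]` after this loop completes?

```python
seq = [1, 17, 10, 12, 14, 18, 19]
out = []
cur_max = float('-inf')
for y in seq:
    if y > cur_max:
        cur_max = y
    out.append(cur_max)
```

Running max ends at 19
`out` takes the values: [] → [1] → [1, 17] → [1, 17, 17] → [1, 17, 17, 17] → [1, 17, 17, 17, 17] → [1, 17, 17, 17, 17, 18] → [1, 17, 17, 17, 17, 18, 19]
So `out[-1]` = 19

Answer: 19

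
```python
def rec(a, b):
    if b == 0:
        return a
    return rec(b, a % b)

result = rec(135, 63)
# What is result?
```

rec(135, 63) -> rec(63, 9) -> rec(9, 0) -> 9

Answer: 9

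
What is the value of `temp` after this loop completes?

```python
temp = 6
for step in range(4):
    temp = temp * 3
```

Multiply by 3, 4 times: 6 * 3^4 = 486
`temp` takes the values: 6 → 18 → 54 → 162 → 486

Answer: 486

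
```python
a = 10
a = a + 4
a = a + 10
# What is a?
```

Trace:
`a = 10` → a = 10
`a = a + 4` → a = 14
`a = a + 10` → a = 24
So a = 24

Answer: 24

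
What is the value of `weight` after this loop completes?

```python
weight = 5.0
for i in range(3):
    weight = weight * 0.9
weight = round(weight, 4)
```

Exponential decay: 5.0 * 0.9^3
`weight` takes the values: 5.0 → 4.5 → 4.05 → 3.645

Answer: 3.645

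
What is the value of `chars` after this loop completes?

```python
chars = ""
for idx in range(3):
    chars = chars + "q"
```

Repeat 'q' 3 times
`chars` takes the values: "" → "q" → "qq" → "qqq"

Answer: "qqq"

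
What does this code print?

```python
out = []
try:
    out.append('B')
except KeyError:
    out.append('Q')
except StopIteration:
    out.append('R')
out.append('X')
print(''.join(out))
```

Execution trace: 'B' (try body, no exception) → 'X' (after the try/except). Output: BX

Answer: BX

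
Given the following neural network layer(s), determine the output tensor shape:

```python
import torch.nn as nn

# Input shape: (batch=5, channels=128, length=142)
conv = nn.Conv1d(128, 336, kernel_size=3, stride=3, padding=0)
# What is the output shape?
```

Input: (5, 128, 142) -> Output: (5, 336, 47)

Answer: (5, 336, 47)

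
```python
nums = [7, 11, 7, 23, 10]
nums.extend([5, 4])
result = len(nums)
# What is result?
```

Trace:
`nums = [7, 11, 7, 23, 10]` → nums = [7, 11, 7, 23, 10]
`nums.extend([5, 4])` → nums = [7, 11, 7, 23, 10, 5, 4]
`result = len(nums)` → result = 7
So result = 7

Answer: 7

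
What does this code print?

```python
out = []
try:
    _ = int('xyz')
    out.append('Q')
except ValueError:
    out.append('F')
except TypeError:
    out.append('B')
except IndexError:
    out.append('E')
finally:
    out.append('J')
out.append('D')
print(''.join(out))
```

Execution trace: 'F' (except ValueError) → 'J' (finally) → 'D' (after the try/except). Output: FJD

Answer: FJD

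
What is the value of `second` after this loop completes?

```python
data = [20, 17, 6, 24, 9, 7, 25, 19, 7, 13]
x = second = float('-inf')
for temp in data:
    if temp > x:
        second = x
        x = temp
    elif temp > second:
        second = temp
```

Second largest (with repeats) in [20, 17, 6, 24, 9, 7, 25, 19, 7, 13]
`second` takes the values: -inf → 17 → 20 → 24

Answer: 24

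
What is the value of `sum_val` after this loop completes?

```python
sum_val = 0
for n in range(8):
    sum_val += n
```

Sum of 0 to 7 = 28
`sum_val` takes the values: 0 → 1 → 3 → 6 → 10 → 15 → 21 → 28

Answer: 28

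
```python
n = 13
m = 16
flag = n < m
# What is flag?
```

Trace:
`n = 13` → n = 13
`m = 16` → m = 16
`flag = n < m` → flag = True
So flag = True

Answer: True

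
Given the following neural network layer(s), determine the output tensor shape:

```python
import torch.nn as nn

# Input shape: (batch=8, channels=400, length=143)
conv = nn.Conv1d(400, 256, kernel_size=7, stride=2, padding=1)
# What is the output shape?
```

Input: (8, 400, 143) -> Output: (8, 256, 70)

Answer: (8, 256, 70)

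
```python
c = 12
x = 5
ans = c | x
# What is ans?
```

Trace:
`c = 12` → c = 12
`x = 5` → x = 5
`ans = c | x` → ans = 13
So ans = 13

Answer: 13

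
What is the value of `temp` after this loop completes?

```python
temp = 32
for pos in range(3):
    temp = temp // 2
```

Halve 3 times: 32 // 2^3 = 4
`temp` takes the values: 32 → 16 → 8 → 4

Answer: 4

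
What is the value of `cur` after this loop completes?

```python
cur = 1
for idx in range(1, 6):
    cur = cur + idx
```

Start at 1, add 1 through 5
`cur` takes the values: 1 → 2 → 4 → 7 → 11 → 16

Answer: 16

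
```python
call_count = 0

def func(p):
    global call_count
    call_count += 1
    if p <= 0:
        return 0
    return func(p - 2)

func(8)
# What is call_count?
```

Linear recursion stepping by 2: 5 calls from p=8 down to ≤0.

Answer: 5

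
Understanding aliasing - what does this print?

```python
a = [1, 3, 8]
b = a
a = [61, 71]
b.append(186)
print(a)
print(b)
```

Key concept: rebinding vs mutation: a is rebound to a new list, b still points at the original.
Step by step:
`a = [1, 3, 8]` → a = [1, 3, 8]
`b = a` → b = [1, 3, 8] (same object as a)
`a = [61, 71]` → a = [61, 71]
`b.append(186)` → b = [1, 3, 8, 186]
`print(a)` → prints [61, 71]
`print(b)` → prints [1, 3, 8, 186]

Answer:
[61, 71]
[1, 3, 8, 186]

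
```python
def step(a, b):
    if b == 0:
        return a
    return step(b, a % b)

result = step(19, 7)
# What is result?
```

step(19, 7) -> step(7, 5) -> step(5, 2) -> step(2, 1) -> step(1, 0) -> 1

Answer: 1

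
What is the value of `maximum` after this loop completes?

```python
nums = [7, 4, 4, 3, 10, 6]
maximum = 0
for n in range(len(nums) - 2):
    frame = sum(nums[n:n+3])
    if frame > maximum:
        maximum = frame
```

Max sum of 3-element window in [7, 4, 4, 3, 10, 6]
`maximum` takes the values: 0 → 15 → 17 → 19

Answer: 19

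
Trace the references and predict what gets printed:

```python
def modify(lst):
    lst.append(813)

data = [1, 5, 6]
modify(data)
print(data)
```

Key concept: function modifies passed list.
Step by step:
`data = [1, 5, 6]` → data = [1, 5, 6]
`modify(data)` → data = [1, 5, 6, 813]
`print(data)` → prints [1, 5, 6, 813]

Answer: [1, 5, 6, 813]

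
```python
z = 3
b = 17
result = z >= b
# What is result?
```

Trace:
`z = 3` → z = 3
`b = 17` → b = 17
`result = z >= b` → result = False
So result = False

Answer: False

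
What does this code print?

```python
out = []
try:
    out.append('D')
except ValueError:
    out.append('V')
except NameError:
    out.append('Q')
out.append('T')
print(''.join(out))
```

Execution trace: 'D' (try body, no exception) → 'T' (after the try/except). Output: DT

Answer: DT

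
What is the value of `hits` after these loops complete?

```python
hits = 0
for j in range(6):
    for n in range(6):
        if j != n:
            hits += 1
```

6² - 6 (exclude diagonal)
`hits` takes the values: 0 → 1 → 2 → 3 → 4 → 5 → 6 → 7 → 8 → 9 → 10 → 11 → 12 → 13 → 14 → 15 → 16 → 17 → 18 → 19 → 20 → 21 → 22 → 23 → 24 → 25 → 26 → 27 → 28 → 29 → 30

Answer: 30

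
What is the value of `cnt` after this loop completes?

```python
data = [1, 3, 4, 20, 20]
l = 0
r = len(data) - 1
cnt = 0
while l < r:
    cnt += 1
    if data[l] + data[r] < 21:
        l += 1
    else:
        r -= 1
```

Steps to find pair summing to 21
`cnt` takes the values: 0 → 1 → 2 → 3 → 4

Answer: 4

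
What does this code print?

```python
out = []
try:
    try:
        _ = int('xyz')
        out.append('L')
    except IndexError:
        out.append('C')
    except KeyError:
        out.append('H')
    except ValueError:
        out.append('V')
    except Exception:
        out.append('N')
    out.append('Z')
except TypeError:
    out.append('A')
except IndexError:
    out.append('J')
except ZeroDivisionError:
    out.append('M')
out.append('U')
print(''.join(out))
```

Execution trace: 'V' (inner except ValueError) → 'Z' (try body, no exception) → 'U' (after the try/except). Output: VZU

Answer: VZU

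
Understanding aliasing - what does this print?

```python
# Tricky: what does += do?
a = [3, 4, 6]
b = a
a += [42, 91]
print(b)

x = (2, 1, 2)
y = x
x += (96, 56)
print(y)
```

Key concept: += behavior differs for mutable vs immutable.
Step by step:
`a = [3, 4, 6]` → a = [3, 4, 6]
`b = a` → b = [3, 4, 6] (same object as a)
`a += [42, 91]` → a = [3, 4, 6, 42, 91] (same object as b); b = [3, 4, 6, 42, 91] (same object as a)
`print(b)` → prints [3, 4, 6, 42, 91]
`x = (2, 1, 2)` → x = (2, 1, 2)
`y = x` → y = (2, 1, 2)
`x += (96, 56)` → x = (2, 1, 2, 96, 56)
`print(y)` → prints (2, 1, 2)

Answer:
[3, 4, 6, 42, 91]
(2, 1, 2)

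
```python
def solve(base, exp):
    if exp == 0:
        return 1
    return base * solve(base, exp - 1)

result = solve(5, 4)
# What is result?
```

solve(5, 4) = 5 * 5 * 5 * 5 = 625

Answer: 625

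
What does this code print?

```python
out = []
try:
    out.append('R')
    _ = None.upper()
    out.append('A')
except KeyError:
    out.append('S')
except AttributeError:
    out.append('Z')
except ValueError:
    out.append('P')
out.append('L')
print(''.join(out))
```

Execution trace: 'R' (try body) → 'Z' (except AttributeError) → 'L' (after the try/except). Output: RZL

Answer: RZL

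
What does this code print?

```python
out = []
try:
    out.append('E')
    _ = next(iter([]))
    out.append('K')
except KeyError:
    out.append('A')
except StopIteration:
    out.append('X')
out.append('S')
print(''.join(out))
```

Execution trace: 'E' (try body) → 'X' (except StopIteration) → 'S' (after the try/except). Output: EXS

Answer: EXS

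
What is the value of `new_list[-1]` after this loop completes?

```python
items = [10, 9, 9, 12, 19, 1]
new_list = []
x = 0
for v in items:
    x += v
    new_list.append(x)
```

Cumulative sum ends at 60
`new_list` takes the values: [] → [10] → [10, 19] → [10, 19, 28] → [10, 19, 28, 40] → [10, 19, 28, 40, 59] → [10, 19, 28, 40, 59, 60]
So `new_list[-1]` = 60

Answer: 60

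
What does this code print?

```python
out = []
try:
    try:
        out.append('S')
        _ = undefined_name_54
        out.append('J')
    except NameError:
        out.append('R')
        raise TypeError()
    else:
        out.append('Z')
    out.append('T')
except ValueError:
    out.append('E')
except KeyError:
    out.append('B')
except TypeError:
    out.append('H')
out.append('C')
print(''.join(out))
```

Execution trace: 'S' (inner try body) → 'R' (inner except NameError) → 'H' (except TypeError) → 'C' (after the try/except). Output: SRHC

Answer: SRHC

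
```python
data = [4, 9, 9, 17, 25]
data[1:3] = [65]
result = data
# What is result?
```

Trace:
`data = [4, 9, 9, 17, 25]` → data = [4, 9, 9, 17, 25]
`data[1:3] = [65]` → data = [4, 65, 17, 25]
`result = data` → result = [4, 65, 17, 25]
So result = [4, 65, 17, 25]

Answer: [4, 65, 17, 25]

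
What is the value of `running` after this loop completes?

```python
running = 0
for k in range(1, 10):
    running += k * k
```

Sum of squares 1² to 9² = 285
`running` takes the values: 0 → 1 → 5 → 14 → 30 → 55 → 91 → 140 → 204 → 285

Answer: 285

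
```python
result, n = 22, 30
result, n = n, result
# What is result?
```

Trace:
`result, n = 22, 30` → result = 22; n = 30
`result, n = n, result` → result = 30; n = 22
So result = 30

Answer: 30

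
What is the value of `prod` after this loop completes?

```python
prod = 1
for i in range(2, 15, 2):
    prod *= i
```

Product of even numbers 2 to 14
`prod` takes the values: 1 → 2 → 8 → 48 → 384 → 3840 → 46080 → 645120

Answer: 645120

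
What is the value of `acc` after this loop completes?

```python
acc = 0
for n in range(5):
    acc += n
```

Sum of 0 to 4 = 10
`acc` takes the values: 0 → 1 → 3 → 6 → 10

Answer: 10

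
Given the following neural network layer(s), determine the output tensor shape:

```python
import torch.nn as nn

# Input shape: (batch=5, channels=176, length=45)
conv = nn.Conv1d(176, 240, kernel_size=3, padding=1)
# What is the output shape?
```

Input: (5, 176, 45) -> Output: (5, 240, 45)

Answer: (5, 240, 45)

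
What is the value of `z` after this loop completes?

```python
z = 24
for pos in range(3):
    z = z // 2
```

Halve 3 times: 24 // 2^3 = 3
`z` takes the values: 24 → 12 → 6 → 3

Answer: 3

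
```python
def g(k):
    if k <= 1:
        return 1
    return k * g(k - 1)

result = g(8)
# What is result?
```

g(8) = 8 * 7 * 6 * 5 * 4 * 3 * 2 * 1 = 40320

Answer: 40320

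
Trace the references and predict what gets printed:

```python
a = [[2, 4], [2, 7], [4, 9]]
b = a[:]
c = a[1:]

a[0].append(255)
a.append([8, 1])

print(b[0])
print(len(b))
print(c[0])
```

Key concept: slice with nested mutation.
Step by step:
`a = [[2, 4], [2, 7], [4, 9]]` → a = [[2, 4], [2, 7], [4, 9]]
`b = a[:]` → b = [[2, 4], [2, 7], [4, 9]]
`c = a[1:]` → c = [[2, 7], [4, 9]]
`a[0].append(255)` → a = [[2, 4, 255], [2, 7], [4, 9]]; b = [[2, 4, 255], [2, 7], [4, 9]]
`a.append([8, 1])` → a = [[2, 4, 255], [2, 7], [4, 9], [8, 1]]
`print(b[0])` → prints [2, 4, 255]
`print(len(b))` → prints 3
`print(c[0])` → prints [2, 7]

Answer:
[2, 4, 255]
3
[2, 7]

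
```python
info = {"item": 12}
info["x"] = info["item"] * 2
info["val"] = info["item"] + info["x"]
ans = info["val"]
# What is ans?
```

Trace:
`info = {"item": 12}` → info = {'item': 12}
`info["x"] = info["item"] * 2` → info = {'item': 12, 'x': 24}
`info["val"] = info["item"] + info["x"]` → info = {'item': 12, 'x': 24, 'val': 36}
`ans = info["val"]` → ans = 36
So ans = 36

Answer: 36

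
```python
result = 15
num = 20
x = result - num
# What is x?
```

Trace:
`result = 15` → result = 15
`num = 20` → num = 20
`x = result - num` → x = -5
So x = -5

Answer: -5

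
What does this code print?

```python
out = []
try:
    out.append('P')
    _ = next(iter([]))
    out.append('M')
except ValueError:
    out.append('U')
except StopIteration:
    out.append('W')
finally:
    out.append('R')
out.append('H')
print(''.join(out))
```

Execution trace: 'P' (try body) → 'W' (except StopIteration) → 'R' (finally) → 'H' (after the try/except). Output: PWRH

Answer: PWRH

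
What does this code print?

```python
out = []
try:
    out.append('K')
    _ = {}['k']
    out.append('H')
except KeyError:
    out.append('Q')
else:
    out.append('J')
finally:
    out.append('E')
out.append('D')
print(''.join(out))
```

Execution trace: 'K' (try body) → 'Q' (except KeyError) → 'E' (finally) → 'D' (after the try/except). Output: KQED

Answer: KQED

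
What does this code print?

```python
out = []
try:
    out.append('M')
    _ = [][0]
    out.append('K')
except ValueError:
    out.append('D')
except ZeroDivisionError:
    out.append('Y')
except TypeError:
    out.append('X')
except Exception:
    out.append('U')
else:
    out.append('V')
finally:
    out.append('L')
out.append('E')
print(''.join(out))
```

Execution trace: 'M' (try body) → 'U' (except Exception) → 'L' (finally) → 'E' (after the try/except). Output: MULE

Answer: MULE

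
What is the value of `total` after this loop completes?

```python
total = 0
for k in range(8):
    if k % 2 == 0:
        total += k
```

Sum of even numbers 0 to 7
`total` takes the values: 0 → 2 → 6 → 12

Answer: 12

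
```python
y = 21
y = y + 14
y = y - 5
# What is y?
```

Trace:
`y = 21` → y = 21
`y = y + 14` → y = 35
`y = y - 5` → y = 30
So y = 30

Answer: 30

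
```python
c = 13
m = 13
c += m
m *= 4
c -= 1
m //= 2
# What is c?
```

Trace:
`c = 13` → c = 13
`m = 13` → m = 13
`c += m` → c = 26
`m *= 4` → m = 52
`c -= 1` → c = 25
`m //= 2` → m = 26
So c = 25

Answer: 25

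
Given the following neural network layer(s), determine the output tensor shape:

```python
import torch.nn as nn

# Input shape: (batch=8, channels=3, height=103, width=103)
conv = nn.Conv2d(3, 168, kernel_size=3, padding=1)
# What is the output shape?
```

Input: (8, 3, 103, 103) -> Output: (8, 168, 103, 103)

Answer: (8, 168, 103, 103)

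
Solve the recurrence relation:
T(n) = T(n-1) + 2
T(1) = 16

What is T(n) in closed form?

Unrolling: T(n) = T(1) + 2·(n-1) = 16 + 2(n-1) = 2n + 14.

Answer: T(n) = 2n + 14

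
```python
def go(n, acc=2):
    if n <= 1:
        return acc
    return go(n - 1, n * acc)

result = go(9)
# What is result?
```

Accumulator trace (n, acc): (9, 2) -> (8, 18) -> (7, 144) -> (6, 1008) -> (5, 6048) -> (4, 30240) -> (3, 120960) -> (2, 362880) -> (1, 725760) -> return 725760

Answer: 725760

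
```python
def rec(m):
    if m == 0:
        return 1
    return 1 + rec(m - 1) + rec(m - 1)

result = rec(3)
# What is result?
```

rec(m) = 1 + 2·rec(m-1), rec(0)=1. Closed form: (1+1)·2^3 - 1 = 15.

Answer: 15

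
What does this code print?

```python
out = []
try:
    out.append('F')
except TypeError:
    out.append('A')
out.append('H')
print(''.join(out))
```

Execution trace: 'F' (try body, no exception) → 'H' (after the try/except). Output: FH

Answer: FH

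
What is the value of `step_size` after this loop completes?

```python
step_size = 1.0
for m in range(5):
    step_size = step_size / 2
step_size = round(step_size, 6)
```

Halving LR 5 times: 1 / 2^5
`step_size` takes the values: 1.0 → 0.5 → 0.25 → 0.125 → 0.0625 → 0.03125

Answer: 0.03125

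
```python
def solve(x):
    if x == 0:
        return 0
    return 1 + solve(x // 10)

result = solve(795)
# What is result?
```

Count of digits of 795: 3

Answer: 3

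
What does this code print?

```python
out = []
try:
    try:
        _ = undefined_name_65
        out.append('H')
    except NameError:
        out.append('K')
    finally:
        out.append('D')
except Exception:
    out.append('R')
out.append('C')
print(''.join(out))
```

Execution trace: 'K' (inner except NameError) → 'D' (inner finally) → 'C' (after the try/except). Output: KDC

Answer: KDC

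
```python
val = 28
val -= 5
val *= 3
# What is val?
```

Trace:
`val = 28` → val = 28
`val -= 5` → val = 23
`val *= 3` → val = 69
So val = 69

Answer: 69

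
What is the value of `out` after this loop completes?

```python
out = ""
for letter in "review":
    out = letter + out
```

Reverse 'review'
`out` takes the values: "" → "r" → "er" → "ver" → "iver" → "eiver" → "weiver"

Answer: "weiver"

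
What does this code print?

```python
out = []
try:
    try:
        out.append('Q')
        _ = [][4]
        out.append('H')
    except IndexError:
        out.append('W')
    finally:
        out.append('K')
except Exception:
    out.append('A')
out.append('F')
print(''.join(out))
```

Execution trace: 'Q' (inner try body) → 'W' (inner except IndexError) → 'K' (inner finally) → 'F' (after the try/except). Output: QWKF

Answer: QWKF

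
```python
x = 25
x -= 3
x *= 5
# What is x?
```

Trace:
`x = 25` → x = 25
`x -= 3` → x = 22
`x *= 5` → x = 110
So x = 110

Answer: 110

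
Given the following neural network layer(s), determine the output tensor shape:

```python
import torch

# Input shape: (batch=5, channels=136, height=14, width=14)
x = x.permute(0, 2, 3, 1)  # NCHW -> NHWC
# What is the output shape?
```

Input: (5, 136, 14, 14) -> Output: (5, 14, 14, 136)

Answer: (5, 14, 14, 136)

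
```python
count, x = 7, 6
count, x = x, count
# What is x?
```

Trace:
`count, x = 7, 6` → count = 7; x = 6
`count, x = x, count` → count = 6; x = 7
So x = 7

Answer: 7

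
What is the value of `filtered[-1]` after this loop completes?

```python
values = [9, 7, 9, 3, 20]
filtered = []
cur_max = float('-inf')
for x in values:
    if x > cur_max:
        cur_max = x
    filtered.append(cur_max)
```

Running max ends at 20
`filtered` takes the values: [] → [9] → [9, 9] → [9, 9, 9] → [9, 9, 9, 9] → [9, 9, 9, 9, 20]
So `filtered[-1]` = 20

Answer: 20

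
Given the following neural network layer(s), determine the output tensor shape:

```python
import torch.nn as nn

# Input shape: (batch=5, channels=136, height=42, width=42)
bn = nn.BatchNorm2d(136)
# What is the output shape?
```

Input: (5, 136, 42, 42) -> Output: (5, 136, 42, 42)

Answer: (5, 136, 42, 42)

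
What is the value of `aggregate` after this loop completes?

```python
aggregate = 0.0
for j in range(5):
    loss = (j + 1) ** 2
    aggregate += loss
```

Sum of squared losses 1² + 2² + ... + 5²
`aggregate` takes the values: 0.0 → 1.0 → 5.0 → 14.0 → 30.0 → 55.0

Answer: 55.0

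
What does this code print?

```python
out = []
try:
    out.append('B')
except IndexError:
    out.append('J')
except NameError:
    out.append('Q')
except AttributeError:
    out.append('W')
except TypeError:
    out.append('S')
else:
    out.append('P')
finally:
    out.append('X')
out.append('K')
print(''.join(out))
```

Execution trace: 'B' (try body, no exception) → 'P' (else) → 'X' (finally) → 'K' (after the try/except). Output: BPXK

Answer: BPXK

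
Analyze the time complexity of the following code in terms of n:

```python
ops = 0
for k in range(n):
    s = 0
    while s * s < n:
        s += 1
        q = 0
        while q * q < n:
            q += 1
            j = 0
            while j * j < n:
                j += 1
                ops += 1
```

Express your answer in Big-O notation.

Each loop level contributes: n × √n × √n × √n. Multiplying the contributions gives O(n^2√n).

Answer: O(n^2√n)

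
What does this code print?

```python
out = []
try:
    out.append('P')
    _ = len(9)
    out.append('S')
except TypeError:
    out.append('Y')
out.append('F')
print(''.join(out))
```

Execution trace: 'P' (try body) → 'Y' (except TypeError) → 'F' (after the try/except). Output: PYF

Answer: PYF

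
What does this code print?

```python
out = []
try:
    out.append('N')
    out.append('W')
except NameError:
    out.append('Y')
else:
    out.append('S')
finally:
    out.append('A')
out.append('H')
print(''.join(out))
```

Execution trace: 'N' (try body) → 'W' (try body, no exception) → 'S' (else) → 'A' (finally) → 'H' (after the try/except). Output: NWSAH

Answer: NWSAH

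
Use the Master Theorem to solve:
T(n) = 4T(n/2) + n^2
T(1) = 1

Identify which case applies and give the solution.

a=4, b=2, f(n)=n^2. log_2(4) = 2. Since c=2 = 2, Case 2 applies: T(n) = Θ(n^log_b(a) · log n) = O(n^2 log n).

Answer: O(n^2 log n) - Case 2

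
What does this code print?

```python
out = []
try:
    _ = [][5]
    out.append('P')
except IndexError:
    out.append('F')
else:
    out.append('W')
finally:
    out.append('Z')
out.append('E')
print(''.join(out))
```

Execution trace: 'F' (except IndexError) → 'Z' (finally) → 'E' (after the try/except). Output: FZE

Answer: FZE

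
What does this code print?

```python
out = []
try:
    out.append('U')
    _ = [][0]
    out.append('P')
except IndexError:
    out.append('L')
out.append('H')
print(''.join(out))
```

Execution trace: 'U' (try body) → 'L' (except IndexError) → 'H' (after the try/except). Output: ULH

Answer: ULH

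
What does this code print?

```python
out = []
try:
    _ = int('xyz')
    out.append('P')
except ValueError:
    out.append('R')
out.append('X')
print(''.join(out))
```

Execution trace: 'R' (except ValueError) → 'X' (after the try/except). Output: RX

Answer: RX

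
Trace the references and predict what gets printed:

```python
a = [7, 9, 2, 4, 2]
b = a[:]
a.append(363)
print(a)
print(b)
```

Key concept: slice [:] creates copy.
Step by step:
`a = [7, 9, 2, 4, 2]` → a = [7, 9, 2, 4, 2]
`b = a[:]` → b = [7, 9, 2, 4, 2]
`a.append(363)` → a = [7, 9, 2, 4, 2, 363]
`print(a)` → prints [7, 9, 2, 4, 2, 363]
`print(b)` → prints [7, 9, 2, 4, 2]

Answer:
[7, 9, 2, 4, 2, 363]
[7, 9, 2, 4, 2]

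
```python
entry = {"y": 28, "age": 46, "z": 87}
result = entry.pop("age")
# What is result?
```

Trace:
`entry = {"y": 28, "age": 46, "z": 87}` → entry = {'y': 28, 'age': 46, 'z': 87}
`result = entry.pop("age")` → entry = {'y': 28, 'z': 87}; result = 46
So result = 46

Answer: 46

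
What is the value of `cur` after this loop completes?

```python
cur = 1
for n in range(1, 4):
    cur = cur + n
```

Start at 1, add 1 through 3
`cur` takes the values: 1 → 2 → 4 → 7

Answer: 7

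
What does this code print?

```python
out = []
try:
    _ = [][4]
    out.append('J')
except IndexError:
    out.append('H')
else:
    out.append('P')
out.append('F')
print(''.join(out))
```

Execution trace: 'H' (except IndexError) → 'F' (after the try/except). Output: HF

Answer: HF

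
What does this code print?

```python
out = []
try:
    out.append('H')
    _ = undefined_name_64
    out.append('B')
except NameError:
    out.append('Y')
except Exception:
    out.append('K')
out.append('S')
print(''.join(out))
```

Execution trace: 'H' (try body) → 'Y' (except NameError) → 'S' (after the try/except). Output: HYS

Answer: HYS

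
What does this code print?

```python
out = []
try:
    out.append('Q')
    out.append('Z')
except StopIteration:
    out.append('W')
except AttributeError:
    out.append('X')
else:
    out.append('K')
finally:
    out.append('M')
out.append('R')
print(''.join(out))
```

Execution trace: 'Q' (try body) → 'Z' (try body, no exception) → 'K' (else) → 'M' (finally) → 'R' (after the try/except). Output: QZKMR

Answer: QZKMR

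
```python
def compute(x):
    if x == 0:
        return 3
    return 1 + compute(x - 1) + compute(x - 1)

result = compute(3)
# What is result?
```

compute(x) = 1 + 2·compute(x-1), compute(0)=3. Closed form: (3+1)·2^3 - 1 = 31.

Answer: 31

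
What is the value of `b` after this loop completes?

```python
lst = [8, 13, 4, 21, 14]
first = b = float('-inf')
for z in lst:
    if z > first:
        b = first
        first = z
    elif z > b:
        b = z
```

Second largest (with repeats) in [8, 13, 4, 21, 14]
`b` takes the values: -inf → 8 → 13 → 14

Answer: 14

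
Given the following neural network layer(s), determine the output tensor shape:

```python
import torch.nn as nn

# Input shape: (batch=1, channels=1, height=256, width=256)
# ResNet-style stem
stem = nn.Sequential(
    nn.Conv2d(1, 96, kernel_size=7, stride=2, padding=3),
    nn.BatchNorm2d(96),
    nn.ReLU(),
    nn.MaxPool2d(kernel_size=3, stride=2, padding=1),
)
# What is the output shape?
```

Input: (1, 1, 256, 256) -> after Conv2d 7x7 stride=2: (1, 96, 128, 128) -> Output: (1, 96, 64, 64)

Answer: (1, 96, 64, 64)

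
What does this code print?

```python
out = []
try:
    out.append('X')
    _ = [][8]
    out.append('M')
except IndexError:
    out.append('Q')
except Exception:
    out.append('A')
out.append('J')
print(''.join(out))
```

Execution trace: 'X' (try body) → 'Q' (except IndexError) → 'J' (after the try/except). Output: XQJ

Answer: XQJ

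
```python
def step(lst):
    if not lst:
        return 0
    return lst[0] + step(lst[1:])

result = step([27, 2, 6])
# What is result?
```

27 + 2 + 6 + 0 = 35

Answer: 35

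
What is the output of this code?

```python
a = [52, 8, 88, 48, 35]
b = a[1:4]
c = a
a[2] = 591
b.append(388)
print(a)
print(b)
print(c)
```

Key concept: slice vs alias.
Step by step:
`a = [52, 8, 88, 48, 35]` → a = [52, 8, 88, 48, 35]
`b = a[1:4]` → b = [8, 88, 48]
`c = a` → c = [52, 8, 88, 48, 35] (same object as a)
`a[2] = 591` → a = [52, 8, 591, 48, 35] (same object as c); c = [52, 8, 591, 48, 35] (same object as a)
`b.append(388)` → b = [8, 88, 48, 388]
`print(a)` → prints [52, 8, 591, 48, 35]
`print(b)` → prints [8, 88, 48, 388]
`print(c)` → prints [52, 8, 591, 48, 35]

Answer:
[52, 8, 591, 48, 35]
[8, 88, 48, 388]
[52, 8, 591, 48, 35]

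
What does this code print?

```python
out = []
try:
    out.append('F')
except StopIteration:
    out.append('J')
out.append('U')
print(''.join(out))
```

Execution trace: 'F' (try body, no exception) → 'U' (after the try/except). Output: FU

Answer: FU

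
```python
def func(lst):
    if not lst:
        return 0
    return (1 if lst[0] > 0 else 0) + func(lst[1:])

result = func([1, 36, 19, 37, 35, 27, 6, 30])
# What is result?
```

Count of positive elements in [1, 36, 19, 37, 35, 27, 6, 30] = 8

Answer: 8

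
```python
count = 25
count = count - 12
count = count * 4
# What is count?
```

Trace:
`count = 25` → count = 25
`count = count - 12` → count = 13
`count = count * 4` → count = 52
So count = 52

Answer: 52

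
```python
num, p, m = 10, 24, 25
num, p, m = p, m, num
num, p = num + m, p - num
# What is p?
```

Trace:
`num, p, m = 10, 24, 25` → num = 10; p = 24; m = 25
`num, p, m = p, m, num` → num = 24; p = 25; m = 10
`num, p = num + m, p - num` → num = 34; p = 1
So p = 1

Answer: 1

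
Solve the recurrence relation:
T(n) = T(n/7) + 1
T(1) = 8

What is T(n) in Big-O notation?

Each step divides n by 7 and adds 1. After log_7(n) steps we reach T(1)=8. So T(n) = 1·log_7(n) + 8 = O(log n).

Answer: O(log n)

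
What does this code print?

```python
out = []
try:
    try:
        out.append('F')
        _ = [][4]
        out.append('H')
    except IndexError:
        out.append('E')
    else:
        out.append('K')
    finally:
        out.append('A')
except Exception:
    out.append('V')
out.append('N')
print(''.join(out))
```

Execution trace: 'F' (inner try body) → 'E' (inner except IndexError) → 'A' (inner finally) → 'N' (after the try/except). Output: FEAN

Answer: FEAN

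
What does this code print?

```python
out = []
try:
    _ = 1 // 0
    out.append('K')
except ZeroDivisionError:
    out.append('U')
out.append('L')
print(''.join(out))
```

Execution trace: 'U' (except ZeroDivisionError) → 'L' (after the try/except). Output: UL

Answer: UL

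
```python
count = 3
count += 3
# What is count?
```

Trace:
`count = 3` → count = 3
`count += 3` → count = 6
So count = 6

Answer: 6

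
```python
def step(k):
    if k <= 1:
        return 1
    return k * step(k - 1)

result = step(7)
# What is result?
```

step(7) = 7 * 6 * 5 * 4 * 3 * 2 * 1 = 5040

Answer: 5040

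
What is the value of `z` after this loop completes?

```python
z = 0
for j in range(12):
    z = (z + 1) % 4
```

Increment mod 4, 12 times = 0
`z` takes the values: 0 → 1 → 2 → 3 → 0 → 1 → 2 → 3 → 0 → 1 → 2 → 3 → 0

Answer: 0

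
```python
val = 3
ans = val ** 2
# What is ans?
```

Trace:
`val = 3` → val = 3
`ans = val ** 2` → ans = 9
So ans = 9

Answer: 9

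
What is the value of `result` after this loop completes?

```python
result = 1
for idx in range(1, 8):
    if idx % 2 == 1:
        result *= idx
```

Product of odd numbers 1 to 7
`result` takes the values: 1 → 3 → 15 → 105

Answer: 105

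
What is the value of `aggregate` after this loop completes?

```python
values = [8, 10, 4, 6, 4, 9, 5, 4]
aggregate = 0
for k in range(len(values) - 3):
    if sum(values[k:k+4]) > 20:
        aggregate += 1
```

Count windows with sum > 20
`aggregate` takes the values: 0 → 1 → 2 → 3 → 4 → 5

Answer: 5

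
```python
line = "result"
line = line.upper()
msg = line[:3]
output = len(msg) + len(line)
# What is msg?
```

Trace:
`line = "result"` → line = 'result'
`line = line.upper()` → line = 'RESULT'
`msg = line[:3]` → msg = 'RES'
`output = len(msg) + len(line)` → output = 9
So msg = 'RES'

Answer: 'RES'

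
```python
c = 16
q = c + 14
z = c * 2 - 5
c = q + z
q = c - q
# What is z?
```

Trace:
`c = 16` → c = 16
`q = c + 14` → q = 30
`z = c * 2 - 5` → z = 27
`c = q + z` → c = 57
`q = c - q` → q = 27
So z = 27

Answer: 27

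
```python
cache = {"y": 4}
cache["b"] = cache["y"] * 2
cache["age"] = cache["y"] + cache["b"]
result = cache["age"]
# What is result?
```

Trace:
`cache = {"y": 4}` → cache = {'y': 4}
`cache["b"] = cache["y"] * 2` → cache = {'y': 4, 'b': 8}
`cache["age"] = cache["y"] + cache["b"]` → cache = {'y': 4, 'b': 8, 'age': 12}
`result = cache["age"]` → result = 12
So result = 12

Answer: 12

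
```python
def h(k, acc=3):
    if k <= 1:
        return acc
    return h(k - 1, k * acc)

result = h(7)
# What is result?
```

Accumulator trace (n, acc): (7, 3) -> (6, 21) -> (5, 126) -> (4, 630) -> (3, 2520) -> (2, 7560) -> (1, 15120) -> return 15120

Answer: 15120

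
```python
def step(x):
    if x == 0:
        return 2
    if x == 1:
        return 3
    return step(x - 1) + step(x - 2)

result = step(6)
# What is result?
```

Build up from base cases: step(0)=2, step(1)=3, step(2)=5, step(3)=8, step(4)=13, step(5)=21, step(6)=34

Answer: 34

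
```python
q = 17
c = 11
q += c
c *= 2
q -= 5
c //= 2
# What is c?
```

Trace:
`q = 17` → q = 17
`c = 11` → c = 11
`q += c` → q = 28
`c *= 2` → c = 22
`q -= 5` → q = 23
`c //= 2` → c = 11
So c = 11

Answer: 11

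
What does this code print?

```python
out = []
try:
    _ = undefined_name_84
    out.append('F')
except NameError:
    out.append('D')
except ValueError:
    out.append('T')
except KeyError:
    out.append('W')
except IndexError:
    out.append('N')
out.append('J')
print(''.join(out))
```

Execution trace: 'D' (except NameError) → 'J' (after the try/except). Output: DJ

Answer: DJ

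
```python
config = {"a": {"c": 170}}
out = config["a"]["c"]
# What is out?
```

Trace:
`config = {"a": {"c": 170}}` → config = {'a': {'c': 170}}
`out = config["a"]["c"]` → out = 170
So out = 170

Answer: 170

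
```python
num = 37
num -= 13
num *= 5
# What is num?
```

Trace:
`num = 37` → num = 37
`num -= 13` → num = 24
`num *= 5` → num = 120
So num = 120

Answer: 120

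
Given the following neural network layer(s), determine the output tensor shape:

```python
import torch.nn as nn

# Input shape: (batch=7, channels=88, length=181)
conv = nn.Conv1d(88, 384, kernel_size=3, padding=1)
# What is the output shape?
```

Input: (7, 88, 181) -> Output: (7, 384, 181)

Answer: (7, 384, 181)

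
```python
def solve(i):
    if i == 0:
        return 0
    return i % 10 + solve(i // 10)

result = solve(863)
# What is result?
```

Sum of digits of 863: 3 + 6 + 8 = 17

Answer: 17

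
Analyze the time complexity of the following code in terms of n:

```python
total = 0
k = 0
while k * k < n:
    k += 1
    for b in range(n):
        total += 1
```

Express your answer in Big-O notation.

Each loop level contributes: √n × n. Multiplying the contributions gives O(n√n).

Answer: O(n√n)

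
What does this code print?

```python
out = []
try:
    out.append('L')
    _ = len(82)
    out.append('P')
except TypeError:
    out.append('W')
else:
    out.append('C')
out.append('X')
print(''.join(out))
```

Execution trace: 'L' (try body) → 'W' (except TypeError) → 'X' (after the try/except). Output: LWX

Answer: LWX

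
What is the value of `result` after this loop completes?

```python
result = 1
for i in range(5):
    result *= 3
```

3^5 = 243
`result` takes the values: 1 → 3 → 9 → 27 → 81 → 243

Answer: 243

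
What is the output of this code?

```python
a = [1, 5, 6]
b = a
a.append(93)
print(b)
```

Key concept: basic list aliasing.
Step by step:
`a = [1, 5, 6]` → a = [1, 5, 6]
`b = a` → b = [1, 5, 6] (same object as a)
`a.append(93)` → a = [1, 5, 6, 93] (same object as b); b = [1, 5, 6, 93] (same object as a)
`print(b)` → prints [1, 5, 6, 93]

Answer: [1, 5, 6, 93]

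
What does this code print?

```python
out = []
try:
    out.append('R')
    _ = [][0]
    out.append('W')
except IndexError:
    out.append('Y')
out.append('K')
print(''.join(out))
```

Execution trace: 'R' (try body) → 'Y' (except IndexError) → 'K' (after the try/except). Output: RYK

Answer: RYK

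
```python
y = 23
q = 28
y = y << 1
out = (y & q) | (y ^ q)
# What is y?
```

Trace:
`y = 23` → y = 23
`q = 28` → q = 28
`y = y << 1` → y = 46
`out = (y & q) | (y ^ q)` → out = 62
So y = 46

Answer: 46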